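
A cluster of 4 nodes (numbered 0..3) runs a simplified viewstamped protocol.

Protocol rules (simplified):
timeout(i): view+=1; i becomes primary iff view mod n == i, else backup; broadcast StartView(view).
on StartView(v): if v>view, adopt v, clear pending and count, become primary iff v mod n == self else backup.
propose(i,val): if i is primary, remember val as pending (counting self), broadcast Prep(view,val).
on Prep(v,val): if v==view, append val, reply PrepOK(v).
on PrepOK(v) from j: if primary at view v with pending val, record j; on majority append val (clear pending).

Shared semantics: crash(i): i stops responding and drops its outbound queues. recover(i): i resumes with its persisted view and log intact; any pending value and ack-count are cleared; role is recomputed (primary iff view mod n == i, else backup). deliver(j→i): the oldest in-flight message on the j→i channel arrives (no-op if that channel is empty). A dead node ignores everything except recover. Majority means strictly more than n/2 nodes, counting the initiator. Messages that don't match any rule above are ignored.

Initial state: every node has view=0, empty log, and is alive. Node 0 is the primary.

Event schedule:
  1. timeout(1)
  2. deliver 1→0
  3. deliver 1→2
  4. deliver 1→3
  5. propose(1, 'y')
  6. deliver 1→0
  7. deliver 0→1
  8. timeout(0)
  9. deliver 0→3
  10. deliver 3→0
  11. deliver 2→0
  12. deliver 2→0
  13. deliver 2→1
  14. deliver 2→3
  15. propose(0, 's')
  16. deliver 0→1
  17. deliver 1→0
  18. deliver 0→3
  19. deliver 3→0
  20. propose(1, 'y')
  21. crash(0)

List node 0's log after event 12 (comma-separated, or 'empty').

1. timeout(1):  <1:prim v1 ->
2. deliver 1→0:  <0:back v1 ->
3. deliver 1→2:  <2:back v1 ->
4. deliver 1→3:  <3:back v1 ->
5. propose(1,'y'):  nop
6. deliver 1→0:  <0:back v1 y>
7. deliver 0→1:  nop
8. timeout(0):  <0:back v2 y>
9. deliver 0→3:  <3:back v2 ->
10. deliver 3→0:  nop
11. deliver 2→0:  nop
12. deliver 2→0:  nop

y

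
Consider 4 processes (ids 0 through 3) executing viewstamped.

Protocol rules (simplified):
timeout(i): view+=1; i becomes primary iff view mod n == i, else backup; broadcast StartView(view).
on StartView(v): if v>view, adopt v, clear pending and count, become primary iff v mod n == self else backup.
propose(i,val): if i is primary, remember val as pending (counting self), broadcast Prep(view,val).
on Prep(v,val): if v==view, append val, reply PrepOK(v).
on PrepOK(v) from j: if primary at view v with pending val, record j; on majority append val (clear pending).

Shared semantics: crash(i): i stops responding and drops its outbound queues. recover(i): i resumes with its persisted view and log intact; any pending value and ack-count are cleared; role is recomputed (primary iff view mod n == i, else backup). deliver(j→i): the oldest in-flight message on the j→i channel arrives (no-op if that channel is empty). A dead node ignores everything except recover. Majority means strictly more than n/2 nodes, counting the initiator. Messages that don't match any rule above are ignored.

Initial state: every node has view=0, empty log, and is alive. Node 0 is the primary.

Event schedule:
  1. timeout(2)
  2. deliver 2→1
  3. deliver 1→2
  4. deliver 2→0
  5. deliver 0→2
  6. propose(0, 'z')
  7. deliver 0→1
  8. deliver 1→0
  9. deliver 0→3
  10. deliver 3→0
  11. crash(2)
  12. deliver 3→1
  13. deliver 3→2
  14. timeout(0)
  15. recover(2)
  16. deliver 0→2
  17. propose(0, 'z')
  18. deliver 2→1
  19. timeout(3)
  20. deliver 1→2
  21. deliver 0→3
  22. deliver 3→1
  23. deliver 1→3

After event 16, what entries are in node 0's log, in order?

empty

e1 timeout(2): 2[back,v=1,-]
e2 deliver 2→1: 1[prim,v=1,-]
e3 deliver 1→2: ·
e4 deliver 2→0: 0[back,v=1,-]
e5 deliver 0→2: ·
e6 propose(0,'z'): ·
e7 deliver 0→1: ·
e8 deliver 1→0: ·
e9 deliver 0→3: ·
e10 deliver 3→0: ·
e11 crash(2): 2[✗back,v=1,-]
e12 deliver 3→1: ·
e13 deliver 3→2: ·
e14 timeout(0): 0[back,v=2,-]
e15 recover(2): 2[back,v=1,-]
e16 deliver 0→2: 2[prim,v=2,-]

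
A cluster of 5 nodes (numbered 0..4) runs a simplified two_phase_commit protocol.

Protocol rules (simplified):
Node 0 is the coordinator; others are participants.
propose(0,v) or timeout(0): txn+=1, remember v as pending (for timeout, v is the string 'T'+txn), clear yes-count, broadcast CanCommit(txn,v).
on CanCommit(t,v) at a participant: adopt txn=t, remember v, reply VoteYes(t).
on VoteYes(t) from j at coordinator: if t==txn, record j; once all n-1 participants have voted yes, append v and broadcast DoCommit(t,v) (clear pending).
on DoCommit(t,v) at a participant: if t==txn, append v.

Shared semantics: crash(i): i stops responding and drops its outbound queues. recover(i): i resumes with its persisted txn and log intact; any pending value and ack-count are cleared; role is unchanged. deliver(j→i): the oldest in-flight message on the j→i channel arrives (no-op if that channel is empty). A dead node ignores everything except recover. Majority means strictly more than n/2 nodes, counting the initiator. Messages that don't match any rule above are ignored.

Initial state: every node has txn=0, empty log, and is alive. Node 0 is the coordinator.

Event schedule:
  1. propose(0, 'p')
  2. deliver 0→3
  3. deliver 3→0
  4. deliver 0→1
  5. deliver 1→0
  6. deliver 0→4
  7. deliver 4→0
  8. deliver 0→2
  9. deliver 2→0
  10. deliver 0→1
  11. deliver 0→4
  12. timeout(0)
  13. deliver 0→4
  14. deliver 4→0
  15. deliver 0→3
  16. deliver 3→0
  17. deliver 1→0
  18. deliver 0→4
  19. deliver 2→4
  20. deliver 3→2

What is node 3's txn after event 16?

[1] propose(0,'p') → N0(coor t1 [-])
[2] deliver 0→3 → N3(part t1 [-])
[3] deliver 3→0 → ∅
[4] deliver 0→1 → N1(part t1 [-])
[5] deliver 1→0 → ∅
[6] deliver 0→4 → N4(part t1 [-])
[7] deliver 4→0 → ∅
[8] deliver 0→2 → N2(part t1 [-])
[9] deliver 2→0 → N0(coor t1 [p])
[10] deliver 0→1 → N1(part t1 [p])
[11] deliver 0→4 → N4(part t1 [p])
[12] timeout(0) → N0(coor t2 [p])
[13] deliver 0→4 → N4(part t2 [p])
[14] deliver 4→0 → ∅
[15] deliver 0→3 → N3(part t1 [p])
[16] deliver 3→0 → ∅

1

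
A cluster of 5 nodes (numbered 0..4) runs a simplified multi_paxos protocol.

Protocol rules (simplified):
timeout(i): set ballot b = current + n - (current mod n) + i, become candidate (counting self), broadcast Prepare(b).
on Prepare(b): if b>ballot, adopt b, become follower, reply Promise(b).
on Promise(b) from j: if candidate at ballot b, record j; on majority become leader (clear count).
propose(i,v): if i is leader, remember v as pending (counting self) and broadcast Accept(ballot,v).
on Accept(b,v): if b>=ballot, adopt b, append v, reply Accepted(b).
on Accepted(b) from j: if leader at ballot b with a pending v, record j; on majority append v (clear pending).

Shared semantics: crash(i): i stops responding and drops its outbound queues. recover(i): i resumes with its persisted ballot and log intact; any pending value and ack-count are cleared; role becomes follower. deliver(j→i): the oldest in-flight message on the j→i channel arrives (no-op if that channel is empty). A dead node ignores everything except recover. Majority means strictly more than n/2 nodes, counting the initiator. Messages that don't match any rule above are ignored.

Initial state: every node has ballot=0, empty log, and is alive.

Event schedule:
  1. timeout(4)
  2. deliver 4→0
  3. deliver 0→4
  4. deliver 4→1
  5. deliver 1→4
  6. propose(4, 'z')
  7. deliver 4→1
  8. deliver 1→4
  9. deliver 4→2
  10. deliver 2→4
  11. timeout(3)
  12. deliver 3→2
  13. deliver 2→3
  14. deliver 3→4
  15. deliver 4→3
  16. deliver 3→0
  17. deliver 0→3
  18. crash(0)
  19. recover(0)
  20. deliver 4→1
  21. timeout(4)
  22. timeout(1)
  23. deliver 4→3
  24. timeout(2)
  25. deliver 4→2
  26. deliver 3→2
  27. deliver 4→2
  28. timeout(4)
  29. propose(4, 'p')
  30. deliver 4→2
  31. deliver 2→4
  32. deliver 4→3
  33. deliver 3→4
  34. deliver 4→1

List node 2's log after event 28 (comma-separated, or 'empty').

empty

after 1 — timeout(4): n4:cand/b9/[-]
after 2 — deliver 4→0: n0:foll/b9/[-]
after 3 — deliver 0→4: ·
after 4 — deliver 4→1: n1:foll/b9/[-]
after 5 — deliver 1→4: n4:lead/b9/[-]
after 6 — propose(4,'z'): ·
after 7 — deliver 4→1: n1:foll/b9/[z]
after 8 — deliver 1→4: ·
after 9 — deliver 4→2: n2:foll/b9/[-]
after 10 — deliver 2→4: ·
after 11 — timeout(3): n3:cand/b8/[-]
after 12 — deliver 3→2: ·
after 13 — deliver 2→3: ·
after 14 — deliver 3→4: ·
after 15 — deliver 4→3: n3:foll/b9/[-]
after 16 — deliver 3→0: ·
after 17 — deliver 0→3: ·
after 18 — crash(0): n0:✗foll/b9/[-]
after 19 — recover(0): n0:foll/b9/[-]
after 20 — deliver 4→1: ·
after 21 — timeout(4): n4:cand/b14/[-]
after 22 — timeout(1): n1:cand/b11/[z]
after 23 — deliver 4→3: n3:foll/b9/[z]
after 24 — timeout(2): n2:cand/b12/[-]
after 25 — deliver 4→2: ·
after 26 — deliver 3→2: ·
after 27 — deliver 4→2: n2:foll/b14/[-]
after 28 — timeout(4): n4:cand/b19/[-]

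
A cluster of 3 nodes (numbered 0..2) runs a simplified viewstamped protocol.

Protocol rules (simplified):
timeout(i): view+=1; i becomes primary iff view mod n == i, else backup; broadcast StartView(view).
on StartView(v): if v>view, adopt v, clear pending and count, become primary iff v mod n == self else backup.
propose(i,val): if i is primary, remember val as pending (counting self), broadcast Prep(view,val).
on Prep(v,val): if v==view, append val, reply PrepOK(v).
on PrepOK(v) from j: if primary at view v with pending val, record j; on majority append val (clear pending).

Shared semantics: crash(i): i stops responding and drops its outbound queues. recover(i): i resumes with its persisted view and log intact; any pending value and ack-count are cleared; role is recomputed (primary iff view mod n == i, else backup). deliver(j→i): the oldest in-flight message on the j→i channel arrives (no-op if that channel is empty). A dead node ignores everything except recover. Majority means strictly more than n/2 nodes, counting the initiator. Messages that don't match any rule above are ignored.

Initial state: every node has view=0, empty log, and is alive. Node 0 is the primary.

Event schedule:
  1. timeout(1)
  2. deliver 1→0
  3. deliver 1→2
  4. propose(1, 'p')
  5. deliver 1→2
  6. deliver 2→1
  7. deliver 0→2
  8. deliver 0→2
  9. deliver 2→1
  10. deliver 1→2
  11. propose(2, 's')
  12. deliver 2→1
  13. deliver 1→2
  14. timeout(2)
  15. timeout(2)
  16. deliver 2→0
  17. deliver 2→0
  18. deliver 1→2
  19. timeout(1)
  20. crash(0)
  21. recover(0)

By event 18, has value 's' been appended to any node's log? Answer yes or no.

no

step 1 timeout(1): 1={prim,v=1,log=-}
step 2 deliver 1→0: 0={back,v=1,log=-}
step 3 deliver 1→2: 2={back,v=1,log=-}
step 4 propose(1,'p'): —
step 5 deliver 1→2: 2={back,v=1,log=p}
step 6 deliver 2→1: 1={prim,v=1,log=p}
step 7 deliver 0→2: —
step 8 deliver 0→2: —
step 9 deliver 2→1: —
step 10 deliver 1→2: —
step 11 propose(2,'s'): —
step 12 deliver 2→1: —
step 13 deliver 1→2: —
step 14 timeout(2): 2={prim,v=2,log=p}
step 15 timeout(2): 2={back,v=3,log=p}
step 16 deliver 2→0: 0={back,v=2,log=-}
step 17 deliver 2→0: 0={prim,v=3,log=-}
step 18 deliver 1→2: —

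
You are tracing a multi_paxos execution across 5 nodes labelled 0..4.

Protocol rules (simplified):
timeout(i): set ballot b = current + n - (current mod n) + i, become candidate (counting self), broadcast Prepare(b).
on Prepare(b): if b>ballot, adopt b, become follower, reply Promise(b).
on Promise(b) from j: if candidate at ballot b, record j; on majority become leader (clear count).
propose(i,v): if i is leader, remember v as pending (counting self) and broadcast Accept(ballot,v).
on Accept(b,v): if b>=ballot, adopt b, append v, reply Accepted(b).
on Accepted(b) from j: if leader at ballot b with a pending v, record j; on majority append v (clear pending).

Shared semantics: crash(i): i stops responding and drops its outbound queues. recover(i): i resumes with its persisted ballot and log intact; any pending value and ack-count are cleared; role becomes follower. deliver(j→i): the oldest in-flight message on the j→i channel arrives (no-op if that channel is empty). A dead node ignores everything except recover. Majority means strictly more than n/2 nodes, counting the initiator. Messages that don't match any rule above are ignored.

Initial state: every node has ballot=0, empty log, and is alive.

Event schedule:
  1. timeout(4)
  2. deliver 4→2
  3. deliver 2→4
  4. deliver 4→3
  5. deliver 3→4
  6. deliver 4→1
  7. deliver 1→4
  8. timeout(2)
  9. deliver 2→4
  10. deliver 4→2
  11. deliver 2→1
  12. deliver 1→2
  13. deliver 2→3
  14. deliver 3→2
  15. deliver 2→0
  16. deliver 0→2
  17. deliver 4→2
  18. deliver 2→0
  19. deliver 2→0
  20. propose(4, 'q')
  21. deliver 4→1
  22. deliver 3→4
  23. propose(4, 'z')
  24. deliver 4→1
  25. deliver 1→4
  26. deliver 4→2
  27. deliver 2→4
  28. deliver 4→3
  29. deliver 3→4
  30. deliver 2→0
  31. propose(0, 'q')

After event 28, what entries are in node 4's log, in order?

1. timeout(4):  <4:cand b9 ->
2. deliver 4→2:  <2:foll b9 ->
3. deliver 2→4:  nop
4. deliver 4→3:  <3:foll b9 ->
5. deliver 3→4:  <4:lead b9 ->
6. deliver 4→1:  <1:foll b9 ->
7. deliver 1→4:  nop
8. timeout(2):  <2:cand b12 ->
9. deliver 2→4:  <4:foll b12 ->
10. deliver 4→2:  nop
11. deliver 2→1:  <1:foll b12 ->
12. deliver 1→2:  <2:lead b12 ->
13. deliver 2→3:  <3:foll b12 ->
14. deliver 3→2:  nop
15. deliver 2→0:  <0:foll b12 ->
16. deliver 0→2:  nop
17. deliver 4→2:  nop
18. deliver 2→0:  nop
19. deliver 2→0:  nop
20. propose(4,'q'):  nop
21. deliver 4→1:  nop
22. deliver 3→4:  nop
23. propose(4,'z'):  nop
24. deliver 4→1:  nop
25. deliver 1→4:  nop
26. deliver 4→2:  nop
27. deliver 2→4:  nop
28. deliver 4→3:  nop

empty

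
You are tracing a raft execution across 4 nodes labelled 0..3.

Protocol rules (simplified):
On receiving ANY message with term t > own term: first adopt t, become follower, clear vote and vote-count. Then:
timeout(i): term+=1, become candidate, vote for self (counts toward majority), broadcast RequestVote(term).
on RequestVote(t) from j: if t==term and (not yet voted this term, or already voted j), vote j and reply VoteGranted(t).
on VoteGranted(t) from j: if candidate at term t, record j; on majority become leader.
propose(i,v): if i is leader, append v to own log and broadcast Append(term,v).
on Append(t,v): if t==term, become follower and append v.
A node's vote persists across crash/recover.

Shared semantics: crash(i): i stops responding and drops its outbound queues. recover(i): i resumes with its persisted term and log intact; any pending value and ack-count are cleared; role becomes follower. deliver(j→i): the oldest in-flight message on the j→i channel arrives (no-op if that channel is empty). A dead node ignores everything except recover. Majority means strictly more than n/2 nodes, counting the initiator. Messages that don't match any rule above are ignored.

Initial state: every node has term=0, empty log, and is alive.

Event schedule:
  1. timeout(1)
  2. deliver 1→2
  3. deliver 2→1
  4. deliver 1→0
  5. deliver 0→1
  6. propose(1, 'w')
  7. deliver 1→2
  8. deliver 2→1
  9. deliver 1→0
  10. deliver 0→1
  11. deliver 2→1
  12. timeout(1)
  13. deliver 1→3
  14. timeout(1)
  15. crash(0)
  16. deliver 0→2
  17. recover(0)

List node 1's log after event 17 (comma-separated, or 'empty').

after 1 — timeout(1): n1:cand/t1/[-]
after 2 — deliver 1→2: n2:foll/t1/[-]
after 3 — deliver 2→1: ·
after 4 — deliver 1→0: n0:foll/t1/[-]
after 5 — deliver 0→1: n1:lead/t1/[-]
after 6 — propose(1,'w'): n1:lead/t1/[w]
after 7 — deliver 1→2: n2:foll/t1/[w]
after 8 — deliver 2→1: ·
after 9 — deliver 1→0: n0:foll/t1/[w]
after 10 — deliver 0→1: ·
after 11 — deliver 2→1: ·
after 12 — timeout(1): n1:cand/t2/[w]
after 13 — deliver 1→3: n3:foll/t1/[-]
after 14 — timeout(1): n1:cand/t3/[w]
after 15 — crash(0): n0:✗foll/t1/[w]
after 16 — deliver 0→2: ·
after 17 — recover(0): n0:foll/t1/[w]

w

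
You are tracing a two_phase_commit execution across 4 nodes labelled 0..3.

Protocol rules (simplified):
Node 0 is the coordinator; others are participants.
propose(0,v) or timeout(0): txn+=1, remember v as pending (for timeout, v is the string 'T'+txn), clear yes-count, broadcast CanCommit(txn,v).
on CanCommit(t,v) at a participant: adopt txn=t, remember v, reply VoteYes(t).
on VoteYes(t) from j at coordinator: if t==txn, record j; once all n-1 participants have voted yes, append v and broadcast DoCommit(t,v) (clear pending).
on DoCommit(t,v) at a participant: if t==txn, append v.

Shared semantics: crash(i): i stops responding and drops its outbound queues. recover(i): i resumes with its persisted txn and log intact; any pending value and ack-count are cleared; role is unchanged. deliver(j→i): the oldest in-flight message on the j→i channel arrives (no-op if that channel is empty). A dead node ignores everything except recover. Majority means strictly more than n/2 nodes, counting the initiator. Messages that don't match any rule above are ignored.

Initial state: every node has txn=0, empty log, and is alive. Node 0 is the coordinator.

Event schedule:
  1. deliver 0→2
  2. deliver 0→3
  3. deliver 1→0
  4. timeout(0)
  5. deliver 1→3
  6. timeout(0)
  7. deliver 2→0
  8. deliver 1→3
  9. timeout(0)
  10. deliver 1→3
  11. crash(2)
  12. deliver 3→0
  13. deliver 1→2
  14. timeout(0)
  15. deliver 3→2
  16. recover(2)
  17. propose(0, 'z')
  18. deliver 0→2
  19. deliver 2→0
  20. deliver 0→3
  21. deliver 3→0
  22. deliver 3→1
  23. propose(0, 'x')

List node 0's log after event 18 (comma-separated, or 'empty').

e1 deliver 0→2: ·
e2 deliver 0→3: ·
e3 deliver 1→0: ·
e4 timeout(0): 0[coor,t=1,-]
e5 deliver 1→3: ·
e6 timeout(0): 0[coor,t=2,-]
e7 deliver 2→0: ·
e8 deliver 1→3: ·
e9 timeout(0): 0[coor,t=3,-]
e10 deliver 1→3: ·
e11 crash(2): 2[✗part,t=0,-]
e12 deliver 3→0: ·
e13 deliver 1→2: ·
e14 timeout(0): 0[coor,t=4,-]
e15 deliver 3→2: ·
e16 recover(2): 2[part,t=0,-]
e17 propose(0,'z'): 0[coor,t=5,-]
e18 deliver 0→2: 2[part,t=1,-]

empty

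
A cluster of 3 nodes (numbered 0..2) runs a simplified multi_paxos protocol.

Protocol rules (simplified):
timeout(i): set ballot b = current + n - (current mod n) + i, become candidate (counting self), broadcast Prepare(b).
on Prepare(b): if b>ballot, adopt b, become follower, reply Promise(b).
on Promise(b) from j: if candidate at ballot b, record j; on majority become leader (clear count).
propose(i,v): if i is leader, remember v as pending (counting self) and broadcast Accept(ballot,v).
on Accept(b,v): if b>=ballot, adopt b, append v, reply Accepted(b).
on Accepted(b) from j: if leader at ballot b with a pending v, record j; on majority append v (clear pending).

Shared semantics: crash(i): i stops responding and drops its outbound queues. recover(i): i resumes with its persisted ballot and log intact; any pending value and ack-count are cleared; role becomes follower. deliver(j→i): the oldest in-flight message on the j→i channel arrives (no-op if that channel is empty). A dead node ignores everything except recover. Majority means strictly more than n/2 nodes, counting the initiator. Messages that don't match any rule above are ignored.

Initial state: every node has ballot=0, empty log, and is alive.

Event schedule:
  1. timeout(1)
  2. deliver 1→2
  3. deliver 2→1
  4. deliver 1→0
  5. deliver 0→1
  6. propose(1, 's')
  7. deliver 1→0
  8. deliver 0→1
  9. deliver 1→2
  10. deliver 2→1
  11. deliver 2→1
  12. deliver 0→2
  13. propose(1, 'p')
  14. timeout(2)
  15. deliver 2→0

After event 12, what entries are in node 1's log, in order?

s

1. timeout(1):  <1:cand b4 ->
2. deliver 1→2:  <2:foll b4 ->
3. deliver 2→1:  <1:lead b4 ->
4. deliver 1→0:  <0:foll b4 ->
5. deliver 0→1:  nop
6. propose(1,'s'):  nop
7. deliver 1→0:  <0:foll b4 s>
8. deliver 0→1:  <1:lead b4 s>
9. deliver 1→2:  <2:foll b4 s>
10. deliver 2→1:  nop
11. deliver 2→1:  nop
12. deliver 0→2:  nop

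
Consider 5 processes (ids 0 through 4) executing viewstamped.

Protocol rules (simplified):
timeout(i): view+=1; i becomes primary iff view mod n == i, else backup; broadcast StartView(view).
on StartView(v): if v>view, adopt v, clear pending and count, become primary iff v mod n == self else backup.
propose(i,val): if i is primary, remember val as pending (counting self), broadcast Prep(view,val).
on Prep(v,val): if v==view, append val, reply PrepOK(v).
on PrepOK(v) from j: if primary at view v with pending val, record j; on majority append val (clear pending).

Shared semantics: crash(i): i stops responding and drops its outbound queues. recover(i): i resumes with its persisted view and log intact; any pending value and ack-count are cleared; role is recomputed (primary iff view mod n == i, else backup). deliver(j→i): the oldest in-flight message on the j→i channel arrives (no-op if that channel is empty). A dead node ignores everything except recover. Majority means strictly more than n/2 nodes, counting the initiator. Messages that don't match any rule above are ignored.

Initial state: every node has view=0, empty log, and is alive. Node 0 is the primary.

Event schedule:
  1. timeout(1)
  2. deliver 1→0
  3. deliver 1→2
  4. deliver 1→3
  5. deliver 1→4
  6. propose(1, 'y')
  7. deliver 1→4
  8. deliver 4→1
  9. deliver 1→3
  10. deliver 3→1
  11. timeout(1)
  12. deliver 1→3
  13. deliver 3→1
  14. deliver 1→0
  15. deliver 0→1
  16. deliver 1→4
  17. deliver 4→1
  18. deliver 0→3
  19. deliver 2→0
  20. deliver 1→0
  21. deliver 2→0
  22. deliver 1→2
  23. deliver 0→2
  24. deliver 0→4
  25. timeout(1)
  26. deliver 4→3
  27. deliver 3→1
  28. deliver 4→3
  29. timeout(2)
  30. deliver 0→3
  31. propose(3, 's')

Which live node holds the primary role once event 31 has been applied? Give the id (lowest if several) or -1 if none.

2

step 1 timeout(1): 1={prim,v=1,log=-}
step 2 deliver 1→0: 0={back,v=1,log=-}
step 3 deliver 1→2: 2={back,v=1,log=-}
step 4 deliver 1→3: 3={back,v=1,log=-}
step 5 deliver 1→4: 4={back,v=1,log=-}
step 6 propose(1,'y'): —
step 7 deliver 1→4: 4={back,v=1,log=y}
step 8 deliver 4→1: —
step 9 deliver 1→3: 3={back,v=1,log=y}
step 10 deliver 3→1: 1={prim,v=1,log=y}
step 11 timeout(1): 1={back,v=2,log=y}
step 12 deliver 1→3: 3={back,v=2,log=y}
step 13 deliver 3→1: —
step 14 deliver 1→0: 0={back,v=1,log=y}
step 15 deliver 0→1: —
step 16 deliver 1→4: 4={back,v=2,log=y}
step 17 deliver 4→1: —
step 18 deliver 0→3: —
step 19 deliver 2→0: —
step 20 deliver 1→0: 0={back,v=2,log=y}
step 21 deliver 2→0: —
step 22 deliver 1→2: 2={back,v=1,log=y}
step 23 deliver 0→2: —
step 24 deliver 0→4: —
step 25 timeout(1): 1={back,v=3,log=y}
step 26 deliver 4→3: —
step 27 deliver 3→1: —
step 28 deliver 4→3: —
step 29 timeout(2): 2={prim,v=2,log=y}
step 30 deliver 0→3: —
step 31 propose(3,'s'): —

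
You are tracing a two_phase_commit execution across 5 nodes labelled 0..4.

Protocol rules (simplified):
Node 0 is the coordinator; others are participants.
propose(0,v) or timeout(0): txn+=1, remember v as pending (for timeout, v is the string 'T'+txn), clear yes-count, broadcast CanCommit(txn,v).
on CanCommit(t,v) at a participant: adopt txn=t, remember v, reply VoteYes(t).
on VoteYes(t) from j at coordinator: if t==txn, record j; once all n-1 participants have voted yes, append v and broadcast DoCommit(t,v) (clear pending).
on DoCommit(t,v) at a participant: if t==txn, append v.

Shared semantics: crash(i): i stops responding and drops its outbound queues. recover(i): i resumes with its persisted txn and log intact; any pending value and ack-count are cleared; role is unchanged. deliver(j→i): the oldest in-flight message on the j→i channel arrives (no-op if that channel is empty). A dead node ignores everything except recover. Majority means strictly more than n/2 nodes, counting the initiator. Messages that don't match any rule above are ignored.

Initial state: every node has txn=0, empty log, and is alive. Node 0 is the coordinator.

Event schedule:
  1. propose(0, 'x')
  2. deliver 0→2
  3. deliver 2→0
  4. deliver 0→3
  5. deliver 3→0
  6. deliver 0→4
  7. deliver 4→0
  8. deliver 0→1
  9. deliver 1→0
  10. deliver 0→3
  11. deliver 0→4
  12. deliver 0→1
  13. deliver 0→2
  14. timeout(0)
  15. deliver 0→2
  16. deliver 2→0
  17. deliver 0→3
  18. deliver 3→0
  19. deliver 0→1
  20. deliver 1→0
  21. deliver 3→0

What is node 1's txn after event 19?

2

[1] propose(0,'x') → N0(coor t1 [-])
[2] deliver 0→2 → N2(part t1 [-])
[3] deliver 2→0 → ∅
[4] deliver 0→3 → N3(part t1 [-])
[5] deliver 3→0 → ∅
[6] deliver 0→4 → N4(part t1 [-])
[7] deliver 4→0 → ∅
[8] deliver 0→1 → N1(part t1 [-])
[9] deliver 1→0 → N0(coor t1 [x])
[10] deliver 0→3 → N3(part t1 [x])
[11] deliver 0→4 → N4(part t1 [x])
[12] deliver 0→1 → N1(part t1 [x])
[13] deliver 0→2 → N2(part t1 [x])
[14] timeout(0) → N0(coor t2 [x])
[15] deliver 0→2 → N2(part t2 [x])
[16] deliver 2→0 → ∅
[17] deliver 0→3 → N3(part t2 [x])
[18] deliver 3→0 → ∅
[19] deliver 0→1 → N1(part t2 [x])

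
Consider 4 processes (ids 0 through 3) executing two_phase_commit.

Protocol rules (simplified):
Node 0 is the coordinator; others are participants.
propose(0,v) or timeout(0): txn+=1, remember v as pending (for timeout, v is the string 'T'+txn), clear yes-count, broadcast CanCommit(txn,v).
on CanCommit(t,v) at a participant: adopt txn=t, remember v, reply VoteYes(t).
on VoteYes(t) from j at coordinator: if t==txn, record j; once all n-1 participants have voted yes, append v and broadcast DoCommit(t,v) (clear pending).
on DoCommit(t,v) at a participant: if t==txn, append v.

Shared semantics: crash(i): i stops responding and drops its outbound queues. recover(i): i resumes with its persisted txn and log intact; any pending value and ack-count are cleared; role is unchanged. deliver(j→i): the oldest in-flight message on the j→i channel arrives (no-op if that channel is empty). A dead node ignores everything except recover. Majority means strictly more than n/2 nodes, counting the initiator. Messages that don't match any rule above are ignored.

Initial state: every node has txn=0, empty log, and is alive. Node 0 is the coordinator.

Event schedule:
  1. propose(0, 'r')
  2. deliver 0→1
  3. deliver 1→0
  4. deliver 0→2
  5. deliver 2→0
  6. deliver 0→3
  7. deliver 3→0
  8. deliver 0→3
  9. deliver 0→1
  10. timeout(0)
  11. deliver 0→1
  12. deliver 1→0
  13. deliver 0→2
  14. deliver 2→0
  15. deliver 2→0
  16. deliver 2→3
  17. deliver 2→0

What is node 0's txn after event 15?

1. propose(0,'r'):  <0:coor t1 ->
2. deliver 0→1:  <1:part t1 ->
3. deliver 1→0:  nop
4. deliver 0→2:  <2:part t1 ->
5. deliver 2→0:  nop
6. deliver 0→3:  <3:part t1 ->
7. deliver 3→0:  <0:coor t1 r>
8. deliver 0→3:  <3:part t1 r>
9. deliver 0→1:  <1:part t1 r>
10. timeout(0):  <0:coor t2 r>
11. deliver 0→1:  <1:part t2 r>
12. deliver 1→0:  nop
13. deliver 0→2:  <2:part t1 r>
14. deliver 2→0:  nop
15. deliver 2→0:  nop

2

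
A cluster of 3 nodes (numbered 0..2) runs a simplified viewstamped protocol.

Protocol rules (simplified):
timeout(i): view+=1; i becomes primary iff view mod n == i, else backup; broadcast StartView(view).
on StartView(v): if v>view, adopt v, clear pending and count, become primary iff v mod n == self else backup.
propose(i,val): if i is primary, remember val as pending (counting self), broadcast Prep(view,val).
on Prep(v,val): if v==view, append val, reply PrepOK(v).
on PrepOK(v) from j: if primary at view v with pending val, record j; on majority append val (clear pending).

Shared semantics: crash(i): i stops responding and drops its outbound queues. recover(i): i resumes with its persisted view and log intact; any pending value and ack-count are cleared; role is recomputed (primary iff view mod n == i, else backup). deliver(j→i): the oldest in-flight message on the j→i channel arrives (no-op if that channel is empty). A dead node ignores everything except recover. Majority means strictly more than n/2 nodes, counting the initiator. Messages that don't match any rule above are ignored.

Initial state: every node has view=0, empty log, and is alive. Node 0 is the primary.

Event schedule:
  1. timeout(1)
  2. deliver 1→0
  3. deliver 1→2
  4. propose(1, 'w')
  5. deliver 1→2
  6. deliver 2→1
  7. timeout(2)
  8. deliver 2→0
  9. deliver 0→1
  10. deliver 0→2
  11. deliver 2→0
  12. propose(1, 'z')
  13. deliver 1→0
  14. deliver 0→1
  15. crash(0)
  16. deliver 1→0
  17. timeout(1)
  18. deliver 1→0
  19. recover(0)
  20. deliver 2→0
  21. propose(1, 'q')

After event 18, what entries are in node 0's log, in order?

empty

e1 timeout(1): 1[prim,v=1,-]
e2 deliver 1→0: 0[back,v=1,-]
e3 deliver 1→2: 2[back,v=1,-]
e4 propose(1,'w'): ·
e5 deliver 1→2: 2[back,v=1,w]
e6 deliver 2→1: 1[prim,v=1,w]
e7 timeout(2): 2[prim,v=2,w]
e8 deliver 2→0: 0[back,v=2,-]
e9 deliver 0→1: ·
e10 deliver 0→2: ·
e11 deliver 2→0: ·
e12 propose(1,'z'): ·
e13 deliver 1→0: ·
e14 deliver 0→1: ·
e15 crash(0): 0[✗back,v=2,-]
e16 deliver 1→0: ·
e17 timeout(1): 1[back,v=2,w]
e18 deliver 1→0: ·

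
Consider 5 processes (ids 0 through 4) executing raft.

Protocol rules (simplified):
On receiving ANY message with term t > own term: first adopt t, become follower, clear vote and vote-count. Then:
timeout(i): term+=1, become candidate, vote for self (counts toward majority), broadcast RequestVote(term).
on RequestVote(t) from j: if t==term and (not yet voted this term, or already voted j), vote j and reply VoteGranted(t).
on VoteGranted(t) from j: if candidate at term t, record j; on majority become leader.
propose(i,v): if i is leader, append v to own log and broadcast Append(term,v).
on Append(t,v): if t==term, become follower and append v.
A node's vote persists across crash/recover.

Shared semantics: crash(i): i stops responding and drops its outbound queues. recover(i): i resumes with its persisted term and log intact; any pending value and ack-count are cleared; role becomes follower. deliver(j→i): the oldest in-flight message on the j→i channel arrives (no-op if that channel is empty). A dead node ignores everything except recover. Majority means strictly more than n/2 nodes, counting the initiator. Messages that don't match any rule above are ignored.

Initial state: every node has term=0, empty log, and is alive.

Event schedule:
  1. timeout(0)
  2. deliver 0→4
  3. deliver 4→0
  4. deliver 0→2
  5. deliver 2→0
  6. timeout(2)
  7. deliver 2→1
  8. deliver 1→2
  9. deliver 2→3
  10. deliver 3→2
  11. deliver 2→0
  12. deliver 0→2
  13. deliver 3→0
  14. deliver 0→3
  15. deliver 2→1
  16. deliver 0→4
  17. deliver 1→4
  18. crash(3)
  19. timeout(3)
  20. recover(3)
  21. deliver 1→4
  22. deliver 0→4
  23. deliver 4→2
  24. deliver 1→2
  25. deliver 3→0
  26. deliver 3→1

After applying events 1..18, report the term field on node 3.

2

step 1 timeout(0): 0={cand,t=1,log=-}
step 2 deliver 0→4: 4={foll,t=1,log=-}
step 3 deliver 4→0: —
step 4 deliver 0→2: 2={foll,t=1,log=-}
step 5 deliver 2→0: 0={lead,t=1,log=-}
step 6 timeout(2): 2={cand,t=2,log=-}
step 7 deliver 2→1: 1={foll,t=2,log=-}
step 8 deliver 1→2: —
step 9 deliver 2→3: 3={foll,t=2,log=-}
step 10 deliver 3→2: 2={lead,t=2,log=-}
step 11 deliver 2→0: 0={foll,t=2,log=-}
step 12 deliver 0→2: —
step 13 deliver 3→0: —
step 14 deliver 0→3: —
step 15 deliver 2→1: —
step 16 deliver 0→4: —
step 17 deliver 1→4: —
step 18 crash(3): 3={✗foll,t=2,log=-}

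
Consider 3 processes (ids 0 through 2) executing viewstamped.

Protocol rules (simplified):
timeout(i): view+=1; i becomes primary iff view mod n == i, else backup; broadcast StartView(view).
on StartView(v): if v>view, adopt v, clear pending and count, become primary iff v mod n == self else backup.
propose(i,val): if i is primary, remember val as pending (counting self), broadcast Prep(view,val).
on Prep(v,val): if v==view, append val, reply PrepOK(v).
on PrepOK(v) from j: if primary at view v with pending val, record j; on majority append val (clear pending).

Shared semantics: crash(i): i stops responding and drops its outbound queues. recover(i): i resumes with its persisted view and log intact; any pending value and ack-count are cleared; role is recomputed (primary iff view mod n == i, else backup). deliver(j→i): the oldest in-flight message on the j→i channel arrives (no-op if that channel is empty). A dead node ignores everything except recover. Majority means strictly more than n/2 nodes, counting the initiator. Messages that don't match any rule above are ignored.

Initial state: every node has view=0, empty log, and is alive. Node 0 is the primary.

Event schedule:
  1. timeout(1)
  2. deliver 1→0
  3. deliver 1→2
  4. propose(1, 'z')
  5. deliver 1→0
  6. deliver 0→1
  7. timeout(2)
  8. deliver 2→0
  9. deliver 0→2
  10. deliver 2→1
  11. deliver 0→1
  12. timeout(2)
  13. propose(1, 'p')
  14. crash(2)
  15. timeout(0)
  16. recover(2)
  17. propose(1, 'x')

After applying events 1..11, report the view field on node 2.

2

step 1 timeout(1): 1={prim,v=1,log=-}
step 2 deliver 1→0: 0={back,v=1,log=-}
step 3 deliver 1→2: 2={back,v=1,log=-}
step 4 propose(1,'z'): —
step 5 deliver 1→0: 0={back,v=1,log=z}
step 6 deliver 0→1: 1={prim,v=1,log=z}
step 7 timeout(2): 2={prim,v=2,log=-}
step 8 deliver 2→0: 0={back,v=2,log=z}
step 9 deliver 0→2: —
step 10 deliver 2→1: 1={back,v=2,log=z}
step 11 deliver 0→1: —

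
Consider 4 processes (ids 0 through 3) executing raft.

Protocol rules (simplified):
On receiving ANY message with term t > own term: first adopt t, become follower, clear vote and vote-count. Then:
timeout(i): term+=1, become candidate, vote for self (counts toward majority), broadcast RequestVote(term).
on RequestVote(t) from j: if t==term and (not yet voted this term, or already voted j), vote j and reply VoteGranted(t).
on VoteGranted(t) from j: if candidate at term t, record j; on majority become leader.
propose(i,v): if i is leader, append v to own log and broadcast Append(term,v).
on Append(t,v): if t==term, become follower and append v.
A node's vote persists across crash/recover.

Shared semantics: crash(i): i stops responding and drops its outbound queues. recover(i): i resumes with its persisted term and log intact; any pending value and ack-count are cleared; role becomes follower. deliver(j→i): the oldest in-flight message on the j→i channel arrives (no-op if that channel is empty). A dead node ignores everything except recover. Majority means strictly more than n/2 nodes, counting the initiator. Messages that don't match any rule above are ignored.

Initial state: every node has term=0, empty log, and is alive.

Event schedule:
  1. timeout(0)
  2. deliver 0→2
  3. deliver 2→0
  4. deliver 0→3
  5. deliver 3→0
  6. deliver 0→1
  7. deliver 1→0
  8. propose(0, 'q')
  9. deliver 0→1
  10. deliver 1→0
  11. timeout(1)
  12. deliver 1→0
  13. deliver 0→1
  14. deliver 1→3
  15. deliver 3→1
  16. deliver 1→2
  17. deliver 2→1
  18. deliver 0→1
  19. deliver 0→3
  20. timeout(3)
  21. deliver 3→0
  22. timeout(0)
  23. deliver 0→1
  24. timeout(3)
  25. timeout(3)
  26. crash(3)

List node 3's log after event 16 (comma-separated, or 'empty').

[1] timeout(0) → N0(cand t1 [-])
[2] deliver 0→2 → N2(foll t1 [-])
[3] deliver 2→0 → ∅
[4] deliver 0→3 → N3(foll t1 [-])
[5] deliver 3→0 → N0(lead t1 [-])
[6] deliver 0→1 → N1(foll t1 [-])
[7] deliver 1→0 → ∅
[8] propose(0,'q') → N0(lead t1 [q])
[9] deliver 0→1 → N1(foll t1 [q])
[10] deliver 1→0 → ∅
[11] timeout(1) → N1(cand t2 [q])
[12] deliver 1→0 → N0(foll t2 [q])
[13] deliver 0→1 → ∅
[14] deliver 1→3 → N3(foll t2 [-])
[15] deliver 3→1 → N1(lead t2 [q])
[16] deliver 1→2 → N2(foll t2 [-])

empty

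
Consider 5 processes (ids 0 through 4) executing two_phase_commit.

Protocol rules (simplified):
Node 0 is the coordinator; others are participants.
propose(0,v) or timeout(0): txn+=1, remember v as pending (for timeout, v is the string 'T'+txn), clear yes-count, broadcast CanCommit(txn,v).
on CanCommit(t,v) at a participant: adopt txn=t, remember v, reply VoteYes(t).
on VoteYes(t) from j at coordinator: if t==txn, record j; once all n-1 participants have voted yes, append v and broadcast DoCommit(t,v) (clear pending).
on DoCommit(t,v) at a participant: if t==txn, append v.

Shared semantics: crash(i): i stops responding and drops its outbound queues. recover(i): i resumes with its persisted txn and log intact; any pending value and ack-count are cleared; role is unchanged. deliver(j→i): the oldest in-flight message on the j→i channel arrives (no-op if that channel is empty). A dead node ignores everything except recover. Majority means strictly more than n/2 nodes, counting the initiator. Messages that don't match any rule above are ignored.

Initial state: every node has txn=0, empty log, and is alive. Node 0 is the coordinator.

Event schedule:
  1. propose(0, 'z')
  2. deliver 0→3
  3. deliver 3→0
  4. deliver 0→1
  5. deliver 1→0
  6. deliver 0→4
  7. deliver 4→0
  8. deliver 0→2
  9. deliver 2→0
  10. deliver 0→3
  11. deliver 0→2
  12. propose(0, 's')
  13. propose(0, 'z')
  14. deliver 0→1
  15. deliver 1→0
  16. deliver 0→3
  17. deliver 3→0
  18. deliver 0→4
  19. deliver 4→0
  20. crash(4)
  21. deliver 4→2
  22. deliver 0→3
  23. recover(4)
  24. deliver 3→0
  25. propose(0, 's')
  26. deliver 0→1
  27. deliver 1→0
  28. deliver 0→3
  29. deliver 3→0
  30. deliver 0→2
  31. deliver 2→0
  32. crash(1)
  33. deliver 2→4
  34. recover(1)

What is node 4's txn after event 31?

1

1. propose(0,'z'):  <0:coor t1 ->
2. deliver 0→3:  <3:part t1 ->
3. deliver 3→0:  nop
4. deliver 0→1:  <1:part t1 ->
5. deliver 1→0:  nop
6. deliver 0→4:  <4:part t1 ->
7. deliver 4→0:  nop
8. deliver 0→2:  <2:part t1 ->
9. deliver 2→0:  <0:coor t1 z>
10. deliver 0→3:  <3:part t1 z>
11. deliver 0→2:  <2:part t1 z>
12. propose(0,'s'):  <0:coor t2 z>
13. propose(0,'z'):  <0:coor t3 z>
14. deliver 0→1:  <1:part t1 z>
15. deliver 1→0:  nop
16. deliver 0→3:  <3:part t2 z>
17. deliver 3→0:  nop
18. deliver 0→4:  <4:part t1 z>
19. deliver 4→0:  nop
20. crash(4):  <4:✗part t1 z>
21. deliver 4→2:  nop
22. deliver 0→3:  <3:part t3 z>
23. recover(4):  <4:part t1 z>
24. deliver 3→0:  nop
25. propose(0,'s'):  <0:coor t4 z>
26. deliver 0→1:  <1:part t2 z>
27. deliver 1→0:  nop
28. deliver 0→3:  <3:part t4 z>
29. deliver 3→0:  nop
30. deliver 0→2:  <2:part t2 z>
31. deliver 2→0:  nop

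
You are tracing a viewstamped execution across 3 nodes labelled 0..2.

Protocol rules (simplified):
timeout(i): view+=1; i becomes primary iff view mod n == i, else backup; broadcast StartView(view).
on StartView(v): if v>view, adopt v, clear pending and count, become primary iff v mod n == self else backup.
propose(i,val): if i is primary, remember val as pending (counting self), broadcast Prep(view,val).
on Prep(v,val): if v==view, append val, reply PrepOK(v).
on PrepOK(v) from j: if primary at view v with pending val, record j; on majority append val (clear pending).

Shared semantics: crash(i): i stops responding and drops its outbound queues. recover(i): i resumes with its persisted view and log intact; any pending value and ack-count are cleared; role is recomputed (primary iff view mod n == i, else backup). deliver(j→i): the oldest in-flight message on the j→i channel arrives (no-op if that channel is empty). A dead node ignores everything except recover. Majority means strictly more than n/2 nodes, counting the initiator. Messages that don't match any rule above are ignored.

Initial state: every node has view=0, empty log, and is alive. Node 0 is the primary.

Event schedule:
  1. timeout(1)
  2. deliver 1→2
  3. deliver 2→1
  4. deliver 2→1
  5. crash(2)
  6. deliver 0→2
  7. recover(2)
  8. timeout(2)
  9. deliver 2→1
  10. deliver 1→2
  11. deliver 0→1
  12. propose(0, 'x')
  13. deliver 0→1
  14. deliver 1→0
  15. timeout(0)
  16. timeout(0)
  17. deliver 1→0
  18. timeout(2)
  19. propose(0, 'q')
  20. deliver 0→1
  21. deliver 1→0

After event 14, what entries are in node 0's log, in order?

after 1 — timeout(1): n1:prim/v1/[-]
after 2 — deliver 1→2: n2:back/v1/[-]
after 3 — deliver 2→1: ·
after 4 — deliver 2→1: ·
after 5 — crash(2): n2:✗back/v1/[-]
after 6 — deliver 0→2: ·
after 7 — recover(2): n2:back/v1/[-]
after 8 — timeout(2): n2:prim/v2/[-]
after 9 — deliver 2→1: n1:back/v2/[-]
after 10 — deliver 1→2: ·
after 11 — deliver 0→1: ·
after 12 — propose(0,'x'): ·
after 13 — deliver 0→1: ·
after 14 — deliver 1→0: n0:back/v1/[-]

empty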